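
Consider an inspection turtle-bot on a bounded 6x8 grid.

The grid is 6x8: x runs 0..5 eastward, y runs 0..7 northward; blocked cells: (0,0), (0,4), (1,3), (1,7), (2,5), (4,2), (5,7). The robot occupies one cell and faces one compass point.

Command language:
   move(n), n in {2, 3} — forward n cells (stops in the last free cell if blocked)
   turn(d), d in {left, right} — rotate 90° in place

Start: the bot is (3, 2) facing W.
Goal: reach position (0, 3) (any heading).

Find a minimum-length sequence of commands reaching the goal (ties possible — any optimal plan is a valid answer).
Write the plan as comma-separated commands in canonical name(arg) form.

t0: (3, 2) facing W
step 1 (move(3)): (0, 2) facing W
step 2 (turn(right)): (0, 2) facing N
step 3 (move(2)): (0, 3) facing N
shorter routes all fall short; 3 is best.

move(3), turn(right), move(2)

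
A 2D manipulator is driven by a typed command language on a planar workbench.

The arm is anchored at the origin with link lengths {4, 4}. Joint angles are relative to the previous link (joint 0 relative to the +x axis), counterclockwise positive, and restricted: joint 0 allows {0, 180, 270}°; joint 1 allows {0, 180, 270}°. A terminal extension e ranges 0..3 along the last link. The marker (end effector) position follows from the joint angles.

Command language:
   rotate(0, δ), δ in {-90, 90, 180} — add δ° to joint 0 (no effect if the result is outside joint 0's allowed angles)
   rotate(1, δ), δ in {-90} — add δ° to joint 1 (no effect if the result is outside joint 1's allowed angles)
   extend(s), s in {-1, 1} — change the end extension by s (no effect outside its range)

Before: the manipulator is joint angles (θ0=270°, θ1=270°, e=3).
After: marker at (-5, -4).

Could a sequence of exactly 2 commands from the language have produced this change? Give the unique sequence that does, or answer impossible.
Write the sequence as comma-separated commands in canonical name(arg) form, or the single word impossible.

begin: joint angles (θ0=270°, θ1=270°, e=3)
t=1 extend(-1) ⇒ joint angles (θ0=270°, θ1=270°, e=2)
t=2 extend(-1) ⇒ joint angles (θ0=270°, θ1=270°, e=1)
no other 2-command option fits: unique.

extend(-1), extend(-1)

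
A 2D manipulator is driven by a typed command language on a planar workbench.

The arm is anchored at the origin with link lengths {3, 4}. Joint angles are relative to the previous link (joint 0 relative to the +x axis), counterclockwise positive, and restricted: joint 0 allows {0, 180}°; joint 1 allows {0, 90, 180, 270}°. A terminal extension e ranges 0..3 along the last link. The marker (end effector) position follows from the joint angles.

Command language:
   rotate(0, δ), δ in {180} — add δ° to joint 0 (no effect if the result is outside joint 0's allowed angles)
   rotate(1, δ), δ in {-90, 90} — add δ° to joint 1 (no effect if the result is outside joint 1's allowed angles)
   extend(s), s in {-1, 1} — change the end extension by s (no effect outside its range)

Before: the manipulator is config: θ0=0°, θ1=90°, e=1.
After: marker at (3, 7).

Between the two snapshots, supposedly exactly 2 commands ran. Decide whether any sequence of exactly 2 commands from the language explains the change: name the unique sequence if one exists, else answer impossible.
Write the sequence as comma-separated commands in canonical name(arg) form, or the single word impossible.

extend(1), extend(1)

from: config: θ0=0°, θ1=90°, e=1
step 1 (extend(1)): config: θ0=0°, θ1=90°, e=2
step 2 (extend(1)): config: θ0=0°, θ1=90°, e=3
uniquely the one of 25 2-step routes that fits.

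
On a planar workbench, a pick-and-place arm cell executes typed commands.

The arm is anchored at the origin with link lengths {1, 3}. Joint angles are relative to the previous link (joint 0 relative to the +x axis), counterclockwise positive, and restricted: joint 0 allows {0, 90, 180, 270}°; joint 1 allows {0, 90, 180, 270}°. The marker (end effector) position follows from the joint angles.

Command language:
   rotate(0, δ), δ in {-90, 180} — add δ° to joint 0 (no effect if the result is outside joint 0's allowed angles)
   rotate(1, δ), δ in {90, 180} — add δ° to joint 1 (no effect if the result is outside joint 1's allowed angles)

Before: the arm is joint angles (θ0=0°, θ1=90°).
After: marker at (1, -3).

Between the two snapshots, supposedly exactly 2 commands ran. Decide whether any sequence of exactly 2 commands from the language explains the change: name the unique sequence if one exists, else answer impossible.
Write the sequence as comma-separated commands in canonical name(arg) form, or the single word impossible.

rotate(1, 90), rotate(1, 90)

from: joint angles (θ0=0°, θ1=90°)
[1] after rotate(1, 90): joint angles (θ0=0°, θ1=180°)
[2] after rotate(1, 90): joint angles (θ0=0°, θ1=270°)
no rival 2-sequence matches.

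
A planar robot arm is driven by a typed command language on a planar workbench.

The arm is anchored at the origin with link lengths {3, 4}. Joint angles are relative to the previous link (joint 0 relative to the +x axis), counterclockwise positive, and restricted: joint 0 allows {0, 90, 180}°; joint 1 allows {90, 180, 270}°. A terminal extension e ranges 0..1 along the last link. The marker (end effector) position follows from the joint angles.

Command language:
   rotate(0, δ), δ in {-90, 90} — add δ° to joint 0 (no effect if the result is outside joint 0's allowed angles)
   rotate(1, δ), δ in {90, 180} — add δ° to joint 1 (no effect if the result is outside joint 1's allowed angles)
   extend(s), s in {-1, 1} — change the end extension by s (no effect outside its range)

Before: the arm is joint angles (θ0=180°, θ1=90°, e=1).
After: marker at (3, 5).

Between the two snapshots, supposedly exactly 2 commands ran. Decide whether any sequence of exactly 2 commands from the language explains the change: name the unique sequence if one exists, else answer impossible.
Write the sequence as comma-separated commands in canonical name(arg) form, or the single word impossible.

start: joint angles (θ0=180°, θ1=90°, e=1)
step 1 (rotate(0, -90)): joint angles (θ0=90°, θ1=90°, e=1)
step 2 (rotate(0, -90)): joint angles (θ0=0°, θ1=90°, e=1)
all 36 alternatives checked — unique.

rotate(0, -90), rotate(0, -90)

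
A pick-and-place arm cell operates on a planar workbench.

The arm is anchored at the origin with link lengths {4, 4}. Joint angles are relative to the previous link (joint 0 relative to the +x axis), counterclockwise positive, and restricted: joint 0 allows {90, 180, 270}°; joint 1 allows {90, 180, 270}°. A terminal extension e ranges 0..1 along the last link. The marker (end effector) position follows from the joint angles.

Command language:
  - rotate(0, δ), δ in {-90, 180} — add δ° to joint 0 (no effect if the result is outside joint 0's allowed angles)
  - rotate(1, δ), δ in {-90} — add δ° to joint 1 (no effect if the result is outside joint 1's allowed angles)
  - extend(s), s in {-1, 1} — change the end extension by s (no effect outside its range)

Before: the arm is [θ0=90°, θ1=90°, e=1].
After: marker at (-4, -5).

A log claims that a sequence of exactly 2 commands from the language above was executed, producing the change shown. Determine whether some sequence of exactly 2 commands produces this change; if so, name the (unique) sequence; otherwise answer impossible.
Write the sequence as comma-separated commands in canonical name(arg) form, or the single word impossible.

key: running rotate(0, -90) before rotate(0, 180) would end elsewhere — order is forced
start: [θ0=90°, θ1=90°, e=1]
[1] after rotate(0, 180): [θ0=270°, θ1=90°, e=1]
[2] after rotate(0, -90): [θ0=180°, θ1=90°, e=1]
uniquely the one of 25 2-step routes that fits.

rotate(0, 180), rotate(0, -90)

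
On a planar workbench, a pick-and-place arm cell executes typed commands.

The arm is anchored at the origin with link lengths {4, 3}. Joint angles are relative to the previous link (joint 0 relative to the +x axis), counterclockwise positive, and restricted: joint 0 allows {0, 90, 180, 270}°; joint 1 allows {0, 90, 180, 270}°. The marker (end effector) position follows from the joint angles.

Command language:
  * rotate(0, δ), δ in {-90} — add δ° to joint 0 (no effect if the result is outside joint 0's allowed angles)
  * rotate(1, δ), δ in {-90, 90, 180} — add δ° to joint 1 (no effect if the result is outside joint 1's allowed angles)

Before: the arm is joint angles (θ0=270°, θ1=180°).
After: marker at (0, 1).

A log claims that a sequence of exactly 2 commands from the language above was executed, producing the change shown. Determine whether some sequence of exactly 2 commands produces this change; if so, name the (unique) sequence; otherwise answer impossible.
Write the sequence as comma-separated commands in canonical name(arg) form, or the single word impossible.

initial: joint angles (θ0=270°, θ1=180°)
step 1 (rotate(0, -90)): joint angles (θ0=180°, θ1=180°)
step 2 (rotate(0, -90)): joint angles (θ0=90°, θ1=180°)
uniquely the one of 16 2-step routes that fits.

rotate(0, -90), rotate(0, -90)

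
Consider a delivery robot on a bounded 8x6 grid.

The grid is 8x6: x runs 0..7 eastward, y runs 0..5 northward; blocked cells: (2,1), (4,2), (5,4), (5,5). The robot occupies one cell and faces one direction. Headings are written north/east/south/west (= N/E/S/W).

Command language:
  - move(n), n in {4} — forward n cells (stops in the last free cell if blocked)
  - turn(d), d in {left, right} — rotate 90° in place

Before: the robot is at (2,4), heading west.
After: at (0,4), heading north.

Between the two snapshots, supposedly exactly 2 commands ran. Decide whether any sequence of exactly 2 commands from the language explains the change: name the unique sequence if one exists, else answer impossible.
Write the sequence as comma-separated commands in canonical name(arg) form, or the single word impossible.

key: order matters: swapping move(4) and turn(right) lands elsewhere
begin: at (2,4), heading west
step 1 (move(4)): at (0,4), heading west
step 2 (turn(right)): at (0,4), heading north
uniquely the one of 9 2-step routes that fits.

move(4), turn(right)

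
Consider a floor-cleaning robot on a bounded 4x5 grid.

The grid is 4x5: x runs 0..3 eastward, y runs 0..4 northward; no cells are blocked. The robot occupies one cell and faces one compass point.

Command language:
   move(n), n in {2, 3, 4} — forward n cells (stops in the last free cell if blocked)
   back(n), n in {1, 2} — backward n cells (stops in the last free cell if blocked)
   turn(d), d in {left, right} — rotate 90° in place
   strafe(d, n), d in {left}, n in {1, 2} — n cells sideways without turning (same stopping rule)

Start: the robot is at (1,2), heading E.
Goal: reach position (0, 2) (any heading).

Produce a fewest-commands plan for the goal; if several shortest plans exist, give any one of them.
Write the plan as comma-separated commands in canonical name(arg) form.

start: at (1,2), heading E
t=1 back(2) ⇒ at (0,2), heading E
shorter routes all fall short; 1 is best.

back(2)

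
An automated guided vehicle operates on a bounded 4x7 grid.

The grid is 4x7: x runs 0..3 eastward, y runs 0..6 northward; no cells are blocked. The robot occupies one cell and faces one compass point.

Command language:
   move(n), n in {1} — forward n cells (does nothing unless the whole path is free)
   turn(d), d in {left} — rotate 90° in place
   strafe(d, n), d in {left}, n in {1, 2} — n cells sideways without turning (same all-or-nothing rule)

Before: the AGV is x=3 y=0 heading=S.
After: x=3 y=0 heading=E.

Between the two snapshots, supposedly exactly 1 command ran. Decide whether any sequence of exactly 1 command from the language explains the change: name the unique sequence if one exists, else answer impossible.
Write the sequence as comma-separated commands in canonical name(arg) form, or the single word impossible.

turn(left)

key: parked at (3,0) the whole time — nothing moves the robot
initial: x=3 y=0 heading=S
[1] after turn(left): x=3 y=0 heading=E
no other 1-command option fits: unique.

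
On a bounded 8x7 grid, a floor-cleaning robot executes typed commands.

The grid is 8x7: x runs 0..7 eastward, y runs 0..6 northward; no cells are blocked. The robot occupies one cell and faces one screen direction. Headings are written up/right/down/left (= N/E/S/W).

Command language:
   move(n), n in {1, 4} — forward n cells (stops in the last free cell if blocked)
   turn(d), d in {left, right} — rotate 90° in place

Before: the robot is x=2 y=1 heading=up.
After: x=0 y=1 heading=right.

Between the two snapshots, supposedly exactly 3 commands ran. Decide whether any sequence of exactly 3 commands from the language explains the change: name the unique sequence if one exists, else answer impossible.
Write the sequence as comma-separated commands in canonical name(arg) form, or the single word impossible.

impossible

every 3-command combo misses the target.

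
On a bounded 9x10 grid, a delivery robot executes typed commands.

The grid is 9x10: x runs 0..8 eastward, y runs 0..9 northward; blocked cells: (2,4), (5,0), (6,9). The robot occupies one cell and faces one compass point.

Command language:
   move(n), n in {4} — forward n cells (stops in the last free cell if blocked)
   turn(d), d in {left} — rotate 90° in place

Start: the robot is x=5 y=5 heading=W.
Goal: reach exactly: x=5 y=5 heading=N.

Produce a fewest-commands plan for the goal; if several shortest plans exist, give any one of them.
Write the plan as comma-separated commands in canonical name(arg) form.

start: x=5 y=5 heading=W
step 1 (turn(left)): x=5 y=5 heading=S
step 2 (turn(left)): x=5 y=5 heading=E
step 3 (turn(left)): x=5 y=5 heading=N
no 2-step plan works, so 3 is optimal.

turn(left), turn(left), turn(left)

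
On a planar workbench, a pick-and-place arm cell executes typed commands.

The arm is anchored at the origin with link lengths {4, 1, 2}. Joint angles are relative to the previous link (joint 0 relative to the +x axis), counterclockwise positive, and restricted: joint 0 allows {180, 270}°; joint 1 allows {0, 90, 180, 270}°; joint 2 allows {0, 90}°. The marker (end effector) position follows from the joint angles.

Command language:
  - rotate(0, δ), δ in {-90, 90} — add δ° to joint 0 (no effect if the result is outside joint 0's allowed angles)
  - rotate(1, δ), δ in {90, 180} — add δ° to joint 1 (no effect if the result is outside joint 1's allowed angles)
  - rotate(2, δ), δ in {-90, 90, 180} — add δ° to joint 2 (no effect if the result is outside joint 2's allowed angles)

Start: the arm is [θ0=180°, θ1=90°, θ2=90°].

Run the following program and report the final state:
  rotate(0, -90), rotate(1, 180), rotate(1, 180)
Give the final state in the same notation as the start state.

[θ0=180°, θ1=90°, θ2=90°]

begin: [θ0=180°, θ1=90°, θ2=90°]
step 1 (rotate(0, -90)): [θ0=180°, θ1=90°, θ2=90°]
step 2 (rotate(1, 180)): [θ0=180°, θ1=270°, θ2=90°]
step 3 (rotate(1, 180)): [θ0=180°, θ1=90°, θ2=90°]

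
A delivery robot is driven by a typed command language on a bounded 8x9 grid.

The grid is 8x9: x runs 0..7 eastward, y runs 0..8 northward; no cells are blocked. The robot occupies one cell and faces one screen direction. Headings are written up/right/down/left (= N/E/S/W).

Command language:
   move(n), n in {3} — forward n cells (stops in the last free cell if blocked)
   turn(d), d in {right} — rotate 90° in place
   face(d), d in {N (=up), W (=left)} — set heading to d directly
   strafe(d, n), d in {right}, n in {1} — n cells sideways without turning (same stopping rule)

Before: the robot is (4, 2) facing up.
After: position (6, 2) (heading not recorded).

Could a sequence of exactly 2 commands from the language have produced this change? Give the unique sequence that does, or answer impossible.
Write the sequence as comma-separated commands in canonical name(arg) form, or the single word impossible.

strafe(right, 1), strafe(right, 1)

start: (4, 2) facing up
[1] after strafe(right, 1): (5, 2) facing up
[2] after strafe(right, 1): (6, 2) facing up
no rival 2-sequence matches.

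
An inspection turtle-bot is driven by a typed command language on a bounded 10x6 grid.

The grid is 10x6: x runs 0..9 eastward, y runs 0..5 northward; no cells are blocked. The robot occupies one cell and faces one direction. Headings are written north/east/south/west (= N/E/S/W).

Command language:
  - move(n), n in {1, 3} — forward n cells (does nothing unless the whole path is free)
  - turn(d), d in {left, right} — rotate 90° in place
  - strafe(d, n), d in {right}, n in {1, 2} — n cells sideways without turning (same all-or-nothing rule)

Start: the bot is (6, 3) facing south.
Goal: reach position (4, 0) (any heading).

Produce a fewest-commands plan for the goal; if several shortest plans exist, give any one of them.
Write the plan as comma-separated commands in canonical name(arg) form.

from: (6, 3) facing south
[1] after strafe(right, 2): (4, 3) facing south
[2] after move(3): (4, 0) facing south
shorter routes all fall short; 2 is best.

strafe(right, 2), move(3)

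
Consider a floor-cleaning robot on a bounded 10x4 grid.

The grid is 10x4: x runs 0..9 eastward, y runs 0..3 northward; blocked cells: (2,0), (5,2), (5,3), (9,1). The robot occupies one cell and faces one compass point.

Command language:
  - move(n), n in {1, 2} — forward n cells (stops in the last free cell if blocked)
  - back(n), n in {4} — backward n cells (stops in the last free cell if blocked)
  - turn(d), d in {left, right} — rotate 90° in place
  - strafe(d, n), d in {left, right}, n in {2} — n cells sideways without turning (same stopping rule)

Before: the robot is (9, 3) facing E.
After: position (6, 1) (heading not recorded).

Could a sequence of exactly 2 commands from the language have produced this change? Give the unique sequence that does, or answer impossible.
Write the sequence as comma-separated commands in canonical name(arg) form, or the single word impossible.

back(4), strafe(right, 2)

key: order matters: swapping back(4) and strafe(right, 2) lands elsewhere
from: (9, 3) facing E
[1] after back(4): (6, 3) facing E
[2] after strafe(right, 2): (6, 1) facing E
uniquely the one of 49 2-step routes that fits.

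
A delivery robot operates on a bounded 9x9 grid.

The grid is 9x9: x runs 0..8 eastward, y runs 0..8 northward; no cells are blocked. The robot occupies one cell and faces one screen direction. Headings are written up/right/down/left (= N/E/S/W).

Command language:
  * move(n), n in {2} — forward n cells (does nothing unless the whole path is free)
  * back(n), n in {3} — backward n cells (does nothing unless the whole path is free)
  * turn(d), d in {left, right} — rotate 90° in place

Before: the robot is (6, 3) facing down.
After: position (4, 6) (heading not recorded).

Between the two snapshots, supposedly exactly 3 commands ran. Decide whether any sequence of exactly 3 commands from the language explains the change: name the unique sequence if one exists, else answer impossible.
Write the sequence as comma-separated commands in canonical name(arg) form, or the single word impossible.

back(3), turn(right), move(2)

key: order matters: swapping back(3) and move(2) lands elsewhere
from: (6, 3) facing down
1. back(3) → (6, 6) facing down
2. turn(right) → (6, 6) facing left
3. move(2) → (4, 6) facing left
no rival 3-sequence matches.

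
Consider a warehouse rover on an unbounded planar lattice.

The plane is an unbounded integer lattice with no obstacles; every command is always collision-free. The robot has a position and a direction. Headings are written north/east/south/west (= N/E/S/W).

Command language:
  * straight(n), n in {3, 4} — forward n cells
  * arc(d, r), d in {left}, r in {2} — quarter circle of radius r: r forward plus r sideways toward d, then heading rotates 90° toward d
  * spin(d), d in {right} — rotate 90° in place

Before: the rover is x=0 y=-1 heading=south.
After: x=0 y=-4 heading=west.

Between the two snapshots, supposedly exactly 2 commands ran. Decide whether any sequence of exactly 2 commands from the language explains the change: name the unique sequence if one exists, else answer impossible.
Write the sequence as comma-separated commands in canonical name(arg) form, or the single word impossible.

key: cell and facing (now W) both changed — the 2 commands mix motion and turning
begin: x=0 y=-1 heading=south
1. straight(3) → x=0 y=-4 heading=south
2. spin(right) → x=0 y=-4 heading=west
no other 2-command option fits: unique.

straight(3), spin(right)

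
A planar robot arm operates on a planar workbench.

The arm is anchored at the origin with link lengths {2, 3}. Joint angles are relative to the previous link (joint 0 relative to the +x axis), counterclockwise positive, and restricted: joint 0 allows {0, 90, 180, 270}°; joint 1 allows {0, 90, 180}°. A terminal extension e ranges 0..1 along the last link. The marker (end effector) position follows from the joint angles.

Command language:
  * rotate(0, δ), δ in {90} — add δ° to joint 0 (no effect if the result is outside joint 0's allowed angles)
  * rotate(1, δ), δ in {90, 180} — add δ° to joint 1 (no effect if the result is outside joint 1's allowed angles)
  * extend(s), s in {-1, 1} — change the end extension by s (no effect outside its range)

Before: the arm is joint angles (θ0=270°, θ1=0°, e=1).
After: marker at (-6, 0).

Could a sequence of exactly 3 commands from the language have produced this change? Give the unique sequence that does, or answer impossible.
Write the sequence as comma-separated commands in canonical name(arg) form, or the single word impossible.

rotate(0, 90), rotate(0, 90), rotate(0, 90)

from: joint angles (θ0=270°, θ1=0°, e=1)
[1] after rotate(0, 90): joint angles (θ0=0°, θ1=0°, e=1)
[2] after rotate(0, 90): joint angles (θ0=90°, θ1=0°, e=1)
[3] after rotate(0, 90): joint angles (θ0=180°, θ1=0°, e=1)
no other 3-command option fits: unique.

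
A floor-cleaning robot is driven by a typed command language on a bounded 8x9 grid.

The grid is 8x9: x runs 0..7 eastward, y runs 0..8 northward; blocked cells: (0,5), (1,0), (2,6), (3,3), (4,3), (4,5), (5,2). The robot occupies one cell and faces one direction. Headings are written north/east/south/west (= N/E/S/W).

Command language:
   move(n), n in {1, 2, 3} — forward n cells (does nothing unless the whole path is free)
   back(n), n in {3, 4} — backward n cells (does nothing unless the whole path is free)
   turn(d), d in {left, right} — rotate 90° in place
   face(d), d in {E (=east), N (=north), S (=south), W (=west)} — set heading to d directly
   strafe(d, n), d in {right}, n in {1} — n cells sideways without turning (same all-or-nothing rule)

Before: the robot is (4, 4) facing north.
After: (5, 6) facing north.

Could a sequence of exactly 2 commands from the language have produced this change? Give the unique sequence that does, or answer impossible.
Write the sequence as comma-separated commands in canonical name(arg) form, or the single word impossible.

strafe(right, 1), move(2)

key: order matters: swapping strafe(right, 1) and move(2) lands elsewhere
from: (4, 4) facing north
[1] after strafe(right, 1): (5, 4) facing north
[2] after move(2): (5, 6) facing north
all 144 alternatives checked — unique.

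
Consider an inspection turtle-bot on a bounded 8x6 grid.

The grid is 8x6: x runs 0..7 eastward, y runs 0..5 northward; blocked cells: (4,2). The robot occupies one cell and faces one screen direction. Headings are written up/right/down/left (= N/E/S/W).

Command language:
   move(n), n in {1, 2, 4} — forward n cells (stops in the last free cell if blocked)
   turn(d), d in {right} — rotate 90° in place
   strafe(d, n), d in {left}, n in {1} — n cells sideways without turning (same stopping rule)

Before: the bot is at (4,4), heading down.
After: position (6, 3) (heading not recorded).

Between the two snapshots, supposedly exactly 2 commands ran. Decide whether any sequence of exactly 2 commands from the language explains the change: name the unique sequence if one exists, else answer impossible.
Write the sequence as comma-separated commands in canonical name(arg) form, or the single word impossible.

impossible

no 2-step route produces this change.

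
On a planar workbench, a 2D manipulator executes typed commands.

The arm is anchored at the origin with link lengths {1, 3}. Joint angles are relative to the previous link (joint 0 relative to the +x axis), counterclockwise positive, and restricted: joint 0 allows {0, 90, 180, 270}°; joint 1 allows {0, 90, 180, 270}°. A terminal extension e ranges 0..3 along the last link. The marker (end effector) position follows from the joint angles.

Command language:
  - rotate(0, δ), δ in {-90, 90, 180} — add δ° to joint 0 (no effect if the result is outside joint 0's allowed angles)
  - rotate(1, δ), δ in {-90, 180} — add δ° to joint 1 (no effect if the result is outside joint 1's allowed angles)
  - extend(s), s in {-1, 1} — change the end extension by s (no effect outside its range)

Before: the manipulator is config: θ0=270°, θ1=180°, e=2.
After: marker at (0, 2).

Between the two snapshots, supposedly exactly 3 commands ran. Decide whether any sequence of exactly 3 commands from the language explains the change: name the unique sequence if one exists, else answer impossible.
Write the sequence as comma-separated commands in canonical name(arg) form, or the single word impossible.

start: config: θ0=270°, θ1=180°, e=2
[1] after extend(-1): config: θ0=270°, θ1=180°, e=1
[2] after extend(-1): config: θ0=270°, θ1=180°, e=0
[3] after extend(-1): config: θ0=270°, θ1=180°, e=0
no other 3-command option fits: unique.

extend(-1), extend(-1), extend(-1)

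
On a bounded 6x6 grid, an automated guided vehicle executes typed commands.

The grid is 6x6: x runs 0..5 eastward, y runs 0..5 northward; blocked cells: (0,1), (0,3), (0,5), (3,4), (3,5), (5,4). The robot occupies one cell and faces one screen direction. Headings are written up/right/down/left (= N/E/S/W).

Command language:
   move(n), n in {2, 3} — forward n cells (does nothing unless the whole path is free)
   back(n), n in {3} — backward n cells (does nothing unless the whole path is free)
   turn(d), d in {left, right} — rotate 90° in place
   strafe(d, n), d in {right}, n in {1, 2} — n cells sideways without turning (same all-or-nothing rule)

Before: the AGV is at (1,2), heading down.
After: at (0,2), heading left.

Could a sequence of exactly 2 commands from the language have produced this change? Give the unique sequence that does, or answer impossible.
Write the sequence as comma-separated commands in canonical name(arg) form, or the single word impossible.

strafe(right, 1), turn(right)

key: position moved to (0,2) AND the heading swung to W — translation plus rotation needed
t0: at (1,2), heading down
step 1 (strafe(right, 1)): at (0,2), heading down
step 2 (turn(right)): at (0,2), heading left
all 49 alternatives checked — unique.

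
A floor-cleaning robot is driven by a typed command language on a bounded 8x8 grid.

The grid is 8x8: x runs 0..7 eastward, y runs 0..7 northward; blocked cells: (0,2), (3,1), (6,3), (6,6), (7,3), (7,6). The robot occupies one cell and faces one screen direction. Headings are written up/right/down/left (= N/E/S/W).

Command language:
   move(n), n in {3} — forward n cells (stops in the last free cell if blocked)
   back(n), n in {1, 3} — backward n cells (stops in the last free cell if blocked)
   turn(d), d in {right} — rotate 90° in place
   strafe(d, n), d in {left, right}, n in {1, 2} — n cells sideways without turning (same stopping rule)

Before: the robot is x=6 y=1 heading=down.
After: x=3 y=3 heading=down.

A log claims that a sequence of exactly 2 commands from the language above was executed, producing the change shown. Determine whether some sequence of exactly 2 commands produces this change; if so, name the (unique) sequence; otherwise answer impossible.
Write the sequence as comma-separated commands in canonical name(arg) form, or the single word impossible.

all 64 sequences checked — none match.

impossible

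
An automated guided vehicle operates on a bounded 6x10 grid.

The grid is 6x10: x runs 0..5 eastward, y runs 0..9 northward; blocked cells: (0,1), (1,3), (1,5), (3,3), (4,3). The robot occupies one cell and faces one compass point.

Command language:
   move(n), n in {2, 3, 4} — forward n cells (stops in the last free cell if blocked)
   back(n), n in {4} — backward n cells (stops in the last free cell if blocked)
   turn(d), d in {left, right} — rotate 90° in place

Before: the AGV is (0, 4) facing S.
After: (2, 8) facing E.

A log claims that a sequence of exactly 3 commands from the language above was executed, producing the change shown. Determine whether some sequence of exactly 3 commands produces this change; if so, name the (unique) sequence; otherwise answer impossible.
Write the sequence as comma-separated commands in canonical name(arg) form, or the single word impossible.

key: running move(2) before back(4) would end elsewhere — order is forced
start: (0, 4) facing S
1. back(4) → (0, 8) facing S
2. turn(left) → (0, 8) facing E
3. move(2) → (2, 8) facing E
no other 3-command option fits: unique.

back(4), turn(left), move(2)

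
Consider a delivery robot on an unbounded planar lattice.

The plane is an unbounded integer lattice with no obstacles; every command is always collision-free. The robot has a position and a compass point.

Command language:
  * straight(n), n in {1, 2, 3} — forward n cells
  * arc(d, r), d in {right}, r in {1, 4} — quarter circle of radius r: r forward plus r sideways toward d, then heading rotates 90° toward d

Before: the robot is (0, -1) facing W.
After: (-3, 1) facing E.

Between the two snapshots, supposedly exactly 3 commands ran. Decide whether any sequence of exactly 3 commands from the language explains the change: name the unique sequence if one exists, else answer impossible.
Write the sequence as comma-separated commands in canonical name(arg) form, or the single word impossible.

key: running arc(right, 1) before straight(3) would end elsewhere — order is forced
t0: (0, -1) facing W
step 1 (straight(3)): (-3, -1) facing W
step 2 (arc(right, 1)): (-4, 0) facing N
step 3 (arc(right, 1)): (-3, 1) facing E
all 125 alternatives checked — unique.

straight(3), arc(right, 1), arc(right, 1)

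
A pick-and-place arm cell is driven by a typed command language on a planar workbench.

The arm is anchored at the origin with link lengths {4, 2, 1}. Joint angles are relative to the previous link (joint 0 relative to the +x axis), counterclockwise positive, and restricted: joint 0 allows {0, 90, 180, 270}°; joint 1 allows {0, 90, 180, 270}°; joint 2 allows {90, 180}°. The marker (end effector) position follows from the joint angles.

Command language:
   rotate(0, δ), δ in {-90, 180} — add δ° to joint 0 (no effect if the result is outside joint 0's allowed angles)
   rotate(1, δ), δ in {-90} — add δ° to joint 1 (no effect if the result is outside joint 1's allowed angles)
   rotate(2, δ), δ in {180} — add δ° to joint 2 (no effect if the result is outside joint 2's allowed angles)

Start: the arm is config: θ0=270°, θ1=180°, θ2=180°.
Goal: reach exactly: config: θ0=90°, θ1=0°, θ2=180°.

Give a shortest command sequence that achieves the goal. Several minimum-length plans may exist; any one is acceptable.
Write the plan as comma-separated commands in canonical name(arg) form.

t0: config: θ0=270°, θ1=180°, θ2=180°
t=1 rotate(1, -90) ⇒ config: θ0=270°, θ1=90°, θ2=180°
t=2 rotate(1, -90) ⇒ config: θ0=270°, θ1=0°, θ2=180°
t=3 rotate(0, 180) ⇒ config: θ0=90°, θ1=0°, θ2=180°
no 2-step plan works, so 3 is optimal.

rotate(1, -90), rotate(1, -90), rotate(0, 180)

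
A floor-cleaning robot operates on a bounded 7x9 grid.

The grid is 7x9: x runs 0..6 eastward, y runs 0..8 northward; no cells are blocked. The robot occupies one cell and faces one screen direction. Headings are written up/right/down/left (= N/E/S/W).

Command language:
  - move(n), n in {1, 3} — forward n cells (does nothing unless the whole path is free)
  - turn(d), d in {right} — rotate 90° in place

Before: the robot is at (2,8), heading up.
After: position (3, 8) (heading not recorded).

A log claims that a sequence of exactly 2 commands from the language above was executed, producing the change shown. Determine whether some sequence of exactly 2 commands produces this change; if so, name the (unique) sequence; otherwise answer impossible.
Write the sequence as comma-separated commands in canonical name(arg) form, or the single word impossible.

key: running move(1) before turn(right) would end elsewhere — order is forced
t0: at (2,8), heading up
t=1 turn(right) ⇒ at (2,8), heading right
t=2 move(1) ⇒ at (3,8), heading right
no other 2-command option fits: unique.

turn(right), move(1)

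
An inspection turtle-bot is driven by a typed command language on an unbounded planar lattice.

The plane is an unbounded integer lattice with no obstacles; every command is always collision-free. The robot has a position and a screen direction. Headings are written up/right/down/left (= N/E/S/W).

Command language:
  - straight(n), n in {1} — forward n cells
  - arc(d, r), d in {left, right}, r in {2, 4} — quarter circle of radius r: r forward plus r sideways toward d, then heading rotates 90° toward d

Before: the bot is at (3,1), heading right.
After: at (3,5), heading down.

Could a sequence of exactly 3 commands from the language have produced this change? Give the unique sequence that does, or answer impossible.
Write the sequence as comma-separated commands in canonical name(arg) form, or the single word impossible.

key: order matters: swapping arc(left, 4) and arc(left, 2) lands elsewhere
initial: at (3,1), heading right
1. arc(left, 4) → at (7,5), heading up
2. arc(left, 2) → at (5,7), heading left
3. arc(left, 2) → at (3,5), heading down
no other 3-command option fits: unique.

arc(left, 4), arc(left, 2), arc(left, 2)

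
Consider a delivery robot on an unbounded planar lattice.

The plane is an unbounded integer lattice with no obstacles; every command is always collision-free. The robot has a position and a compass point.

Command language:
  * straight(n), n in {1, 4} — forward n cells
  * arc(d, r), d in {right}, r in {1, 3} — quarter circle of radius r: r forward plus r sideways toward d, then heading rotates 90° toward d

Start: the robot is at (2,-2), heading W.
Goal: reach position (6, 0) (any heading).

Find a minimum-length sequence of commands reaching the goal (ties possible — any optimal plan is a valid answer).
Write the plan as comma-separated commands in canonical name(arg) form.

arc(right, 1), arc(right, 1), straight(4)

begin: at (2,-2), heading W
[1] after arc(right, 1): at (1,-1), heading N
[2] after arc(right, 1): at (2,0), heading E
[3] after straight(4): at (6,0), heading E
minimal: 3 command(s), checked below 3.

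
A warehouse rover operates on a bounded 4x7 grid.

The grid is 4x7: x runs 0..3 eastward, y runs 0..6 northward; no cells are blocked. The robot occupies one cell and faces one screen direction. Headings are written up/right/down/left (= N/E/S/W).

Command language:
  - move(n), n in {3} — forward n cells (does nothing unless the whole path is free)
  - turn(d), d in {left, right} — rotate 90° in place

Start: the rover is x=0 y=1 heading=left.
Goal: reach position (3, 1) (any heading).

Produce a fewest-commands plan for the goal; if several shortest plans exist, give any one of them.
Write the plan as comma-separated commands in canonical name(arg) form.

begin: x=0 y=1 heading=left
t=1 turn(right) ⇒ x=0 y=1 heading=up
t=2 turn(right) ⇒ x=0 y=1 heading=right
t=3 move(3) ⇒ x=3 y=1 heading=right
nothing shorter than 3 reaches the goal.

turn(right), turn(right), move(3)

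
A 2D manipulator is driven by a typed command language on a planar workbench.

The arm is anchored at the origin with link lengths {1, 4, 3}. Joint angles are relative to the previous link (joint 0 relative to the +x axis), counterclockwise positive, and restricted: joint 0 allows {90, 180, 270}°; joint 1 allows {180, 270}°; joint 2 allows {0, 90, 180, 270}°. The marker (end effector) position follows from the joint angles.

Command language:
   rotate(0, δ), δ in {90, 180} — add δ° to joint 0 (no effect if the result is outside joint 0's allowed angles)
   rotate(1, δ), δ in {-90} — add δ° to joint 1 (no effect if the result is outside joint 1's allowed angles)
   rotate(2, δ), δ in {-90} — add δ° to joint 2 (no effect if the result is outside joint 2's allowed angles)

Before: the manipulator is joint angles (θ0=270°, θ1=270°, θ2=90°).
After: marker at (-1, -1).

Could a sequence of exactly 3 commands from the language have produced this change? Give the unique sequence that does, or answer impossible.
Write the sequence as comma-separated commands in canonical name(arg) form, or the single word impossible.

t0: joint angles (θ0=270°, θ1=270°, θ2=90°)
1. rotate(2, -90) → joint angles (θ0=270°, θ1=270°, θ2=0°)
2. rotate(2, -90) → joint angles (θ0=270°, θ1=270°, θ2=270°)
3. rotate(2, -90) → joint angles (θ0=270°, θ1=270°, θ2=180°)
uniquely the one of 64 3-step routes that fits.

rotate(2, -90), rotate(2, -90), rotate(2, -90)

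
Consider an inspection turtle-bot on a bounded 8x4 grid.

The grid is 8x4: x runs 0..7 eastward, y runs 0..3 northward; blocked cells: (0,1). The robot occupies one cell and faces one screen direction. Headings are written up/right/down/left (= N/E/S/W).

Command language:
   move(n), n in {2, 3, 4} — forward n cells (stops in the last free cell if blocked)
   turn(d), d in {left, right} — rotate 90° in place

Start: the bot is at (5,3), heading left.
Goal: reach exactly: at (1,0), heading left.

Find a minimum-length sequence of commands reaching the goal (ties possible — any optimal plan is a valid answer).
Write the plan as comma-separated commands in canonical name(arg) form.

move(4), turn(left), move(4), turn(right)

from: at (5,3), heading left
1. move(4) → at (1,3), heading left
2. turn(left) → at (1,3), heading down
3. move(4) → at (1,0), heading down
4. turn(right) → at (1,0), heading left
shorter routes all fall short; 4 is best.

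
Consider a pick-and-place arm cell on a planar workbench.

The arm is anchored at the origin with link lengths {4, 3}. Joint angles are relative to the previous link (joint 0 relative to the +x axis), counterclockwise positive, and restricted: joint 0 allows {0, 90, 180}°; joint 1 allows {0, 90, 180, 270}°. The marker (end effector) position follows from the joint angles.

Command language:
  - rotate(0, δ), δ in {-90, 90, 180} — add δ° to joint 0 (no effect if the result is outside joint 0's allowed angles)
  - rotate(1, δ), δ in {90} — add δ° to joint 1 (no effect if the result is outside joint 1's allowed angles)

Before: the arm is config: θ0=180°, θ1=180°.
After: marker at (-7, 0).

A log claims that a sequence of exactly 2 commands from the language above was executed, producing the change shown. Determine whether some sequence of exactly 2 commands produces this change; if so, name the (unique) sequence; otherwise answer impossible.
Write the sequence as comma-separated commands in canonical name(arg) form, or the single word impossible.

rotate(1, 90), rotate(1, 90)

start: config: θ0=180°, θ1=180°
[1] after rotate(1, 90): config: θ0=180°, θ1=270°
[2] after rotate(1, 90): config: θ0=180°, θ1=0°
no rival 2-sequence matches.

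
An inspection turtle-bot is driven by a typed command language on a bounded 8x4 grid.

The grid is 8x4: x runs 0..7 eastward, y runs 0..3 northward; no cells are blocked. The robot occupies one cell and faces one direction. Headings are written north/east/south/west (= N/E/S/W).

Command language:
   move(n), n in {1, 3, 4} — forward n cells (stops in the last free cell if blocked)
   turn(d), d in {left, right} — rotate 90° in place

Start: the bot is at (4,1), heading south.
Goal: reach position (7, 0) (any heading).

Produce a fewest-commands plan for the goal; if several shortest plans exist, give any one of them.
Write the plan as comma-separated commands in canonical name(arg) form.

from: at (4,1), heading south
1. move(3) → at (4,0), heading south
2. turn(left) → at (4,0), heading east
3. move(3) → at (7,0), heading east
nothing shorter than 3 reaches the goal.

move(3), turn(left), move(3)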